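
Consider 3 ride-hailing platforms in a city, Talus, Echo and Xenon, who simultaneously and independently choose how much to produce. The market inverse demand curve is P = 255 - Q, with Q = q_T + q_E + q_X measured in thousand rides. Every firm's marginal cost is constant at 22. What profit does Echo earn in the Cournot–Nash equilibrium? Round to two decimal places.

A representative firm's profit is π_i = q_i(255 - Q) - 22q_i.
Setting ∂π_i/∂q_i = 0 with rivals' quantities fixed: 233 - 2q_i - Σ_{j≠i} q_j = 0.
With identical firms every q_j equals q_i, so Σ_{j≠i} q_j = 2q_i and 233 = 4q_i, giving q_i = 233/4.
Price P = 255 - 699/4 = 321/4.
Echo's profit: (321/4 - 22)·(233/4) = 3393.0625.

3393.06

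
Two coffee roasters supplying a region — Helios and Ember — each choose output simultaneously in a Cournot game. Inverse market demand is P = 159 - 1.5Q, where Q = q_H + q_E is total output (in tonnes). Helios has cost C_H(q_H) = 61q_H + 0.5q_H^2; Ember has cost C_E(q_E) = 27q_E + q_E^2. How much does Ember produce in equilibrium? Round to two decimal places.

21.46

Helios's profit: π_H = (159 - 1.5Q)q_H - (61q_H + (1/2)q_H²). Setting ∂π_H/∂q_H = 0: 98 - 4q_H - (3/2)(q_E) = 0.
Ember's first-order condition: 132 - 5q_E - (3/2)(q_H) = 0.
Best responses: q_H = (98 - (3/2)q_E)/4, q_E = (132 - (3/2)q_H)/5.
Substituting one into the other gives q_H = 1168/71 and q_E = 1524/71.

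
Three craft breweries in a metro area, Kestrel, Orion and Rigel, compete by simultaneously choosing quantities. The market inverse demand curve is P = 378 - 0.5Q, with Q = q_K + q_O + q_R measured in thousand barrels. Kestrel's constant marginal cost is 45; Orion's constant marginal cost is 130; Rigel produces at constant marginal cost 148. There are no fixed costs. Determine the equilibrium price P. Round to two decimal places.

Kestrel's profit: π_K = (378 - 0.5Q)q_K - (45q_K). Setting ∂π_K/∂q_K = 0: 333 - q_K - (1/2)(q_O + q_R) = 0.
Orion's first-order condition: 248 - q_O - (1/2)(q_K + q_R) = 0.
Rigel's profit: π_R = (378 - 0.5Q)q_R - (148q_R). Setting ∂π_R/∂q_R = 0: 230 - q_R - (1/2)(q_K + q_O) = 0.
Adding the 3 conditions: 811 − Q − Q = 0, i.e. Q = 811/2.
Back-substituting: q_K = (333 − 811/4)/(1/2) = 521/2, q_O = (248 − 811/4)/(1/2) = 181/2, q_R = (230 − 811/4)/(1/2) = 109/2.
Total output Q = 811/2, so price P = 378 - (1/2)·(811/2) = 701/4.

175.25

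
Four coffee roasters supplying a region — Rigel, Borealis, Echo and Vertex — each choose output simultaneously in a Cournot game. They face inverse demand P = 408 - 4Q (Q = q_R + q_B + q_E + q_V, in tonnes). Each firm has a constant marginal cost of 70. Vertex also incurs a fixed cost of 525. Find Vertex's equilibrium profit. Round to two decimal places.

A representative firm's profit is π_i = q_i(408 - 4Q) - 70q_i.
First-order condition (treating rivals' output as given): 338 - 8q_i - 4·Σ_{j≠i} q_j = 0.
With identical firms every q_j equals q_i, so Σ_{j≠i} q_j = 3q_i and 338 = 20q_i, giving q_i = 169/10.
Price P = 408 - 4·(338/5) = 688/5.
Vertex's profit: (688/5 - 70)·(169/10) - 525 = 617.4400.

617.44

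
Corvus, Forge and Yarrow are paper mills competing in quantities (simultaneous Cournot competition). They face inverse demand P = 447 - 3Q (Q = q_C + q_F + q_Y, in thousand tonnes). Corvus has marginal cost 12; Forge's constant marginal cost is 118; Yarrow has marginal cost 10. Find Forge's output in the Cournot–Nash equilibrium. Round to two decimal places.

Corvus's profit: π_C = (447 - 3Q)q_C - (12q_C). Setting ∂π_C/∂q_C = 0: 435 - 6q_C - 3(q_F + q_Y) = 0.
Forge's first-order condition: 329 - 6q_F - 3(q_C + q_Y) = 0.
Yarrow's profit: π_Y = (447 - 3Q)q_Y - (10q_Y). Setting ∂π_Y/∂q_Y = 0: 437 - 6q_Y - 3(q_C + q_F) = 0.
Adding the 3 conditions: 1201 − 6Q − 6Q = 0, i.e. Q = 1201/12.
Back-substituting: q_C = (435 − 1201/4)/3 = 539/12, q_F = (329 − 1201/4)/3 = 115/12, q_Y = (437 − 1201/4)/3 = 547/12.

9.58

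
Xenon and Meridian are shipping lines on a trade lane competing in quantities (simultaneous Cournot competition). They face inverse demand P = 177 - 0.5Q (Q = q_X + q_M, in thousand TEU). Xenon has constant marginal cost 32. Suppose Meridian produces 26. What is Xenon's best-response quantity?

132

With the rival's output fixed at 26, Xenon's profit is π_X = (177 - (1/2)·26 - (1/2)q_X)q_X - (32q_X) = (164 - (1/2)q_X)q_X - (32q_X).
∂π_X/∂q_X = 132 - q_X = 0, so q_X = 132.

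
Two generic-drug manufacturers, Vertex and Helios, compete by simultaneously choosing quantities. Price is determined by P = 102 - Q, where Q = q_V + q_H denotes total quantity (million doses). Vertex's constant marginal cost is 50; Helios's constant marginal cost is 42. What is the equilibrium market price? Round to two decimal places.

Vertex's profit: π_V = (102 - Q)q_V - (50q_V). Setting ∂π_V/∂q_V = 0: 52 - 2q_V - (q_H) = 0.
Helios's profit: π_H = (102 - Q)q_H - (42q_H). Setting ∂π_H/∂q_H = 0: 60 - 2q_H - (q_V) = 0.
Rearranging gives the reaction functions q_V = (52 - q_H)/2 and q_H = (60 - q_V)/2.
Solving the pair: q_V = 44/3, q_H = 68/3.
Total output Q = 112/3, so price P = 102 - 112/3 = 194/3.

64.67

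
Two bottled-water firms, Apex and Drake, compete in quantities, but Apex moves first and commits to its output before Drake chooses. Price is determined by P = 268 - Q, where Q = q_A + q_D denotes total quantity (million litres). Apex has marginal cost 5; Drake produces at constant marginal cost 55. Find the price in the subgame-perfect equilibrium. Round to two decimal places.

83.25

Solve by backward induction. Given q_A, the follower Drake maximises π_D = (268 - q_A - q_D)q_D - 55q_D.
∂π_D/∂q_D = 213 - q_A - 2q_D = 0 gives the reaction function q_D = (213 - q_A)/2.
The leader anticipates this reaction. Substituting into P = 268 - Q gives P = 323/2 - (1/2)q_A, so π_A = (323/2 - (1/2)q_A)q_A - 5q_A.
The leader's first-order condition 313/2 - q_A = 0 yields q_A = 313/2.
Then q_D = (213 - 313/2)/2 = 113/4.
Total output Q = 739/4, so price P = 268 - 739/4 = 333/4.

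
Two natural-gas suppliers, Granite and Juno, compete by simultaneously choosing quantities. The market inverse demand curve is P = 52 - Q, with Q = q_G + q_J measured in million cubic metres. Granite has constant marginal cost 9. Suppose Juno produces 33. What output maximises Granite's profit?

With the rival's output fixed at 33, Granite's profit is π_G = (52 - 33 - q_G)q_G - (9q_G) = (19 - q_G)q_G - (9q_G).
∂π_G/∂q_G = 10 - 2q_G = 0, so q_G = 5.

5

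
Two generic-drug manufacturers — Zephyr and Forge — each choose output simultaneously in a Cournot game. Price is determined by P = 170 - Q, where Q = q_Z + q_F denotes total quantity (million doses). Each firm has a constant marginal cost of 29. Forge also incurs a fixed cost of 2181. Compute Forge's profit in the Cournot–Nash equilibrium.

28

A representative firm's profit is π_i = q_i(170 - Q) - 29q_i.
Setting ∂π_i/∂q_i = 0 with rivals' quantities fixed: 141 - 2q_i - q_j = 0.
With identical firms every q_j equals q_i, so q_j = q_i and 141 = 3q_i, giving q_i = 47.
Price P = 170 - 94 = 76.
Forge's profit: (76 - 29)·47 - 2181 = 28.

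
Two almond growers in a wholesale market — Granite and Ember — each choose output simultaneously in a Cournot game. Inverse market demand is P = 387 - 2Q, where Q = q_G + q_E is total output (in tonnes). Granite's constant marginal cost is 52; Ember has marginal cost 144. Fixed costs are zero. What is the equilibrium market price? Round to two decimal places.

Granite's profit: π_G = (387 - 2Q)q_G - (52q_G). Setting ∂π_G/∂q_G = 0: 335 - 4q_G - 2(q_E) = 0.
Ember's first-order condition: 243 - 4q_E - 2(q_G) = 0.
Best responses: q_G = (335 - 2q_E)/4, q_E = (243 - 2q_G)/4.
Substituting one into the other gives q_G = 427/6 and q_E = 151/6.
Total output Q = 289/3, so price P = 387 - 2·(289/3) = 583/3.

194.33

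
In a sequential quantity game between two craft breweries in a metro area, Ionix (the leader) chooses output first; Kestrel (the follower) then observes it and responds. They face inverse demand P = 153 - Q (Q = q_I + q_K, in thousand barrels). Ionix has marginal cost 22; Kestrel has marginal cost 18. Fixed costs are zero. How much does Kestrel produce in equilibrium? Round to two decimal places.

Solve by backward induction. Given q_I, the follower Kestrel maximises π_K = (153 - q_I - q_K)q_K - 18q_K.
∂π_K/∂q_K = 135 - q_I - 2q_K = 0 gives the reaction function q_K = (135 - q_I)/2.
The leader anticipates this reaction. Substituting into P = 153 - Q gives P = 171/2 - (1/2)q_I, so π_I = (171/2 - (1/2)q_I)q_I - 22q_I.
Leader FOC: 127/2 - q_I = 0, so q_I = 127/2.
Then q_K = (135 - 127/2)/2 = 143/4.

35.75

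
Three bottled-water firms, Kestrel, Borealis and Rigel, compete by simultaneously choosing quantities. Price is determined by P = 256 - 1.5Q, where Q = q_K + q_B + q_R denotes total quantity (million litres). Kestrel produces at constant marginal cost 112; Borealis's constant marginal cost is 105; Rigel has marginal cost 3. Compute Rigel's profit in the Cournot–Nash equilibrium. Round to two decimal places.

8970.67

Kestrel's profit: π_K = (256 - 1.5Q)q_K - (112q_K). Setting ∂π_K/∂q_K = 0: 144 - 3q_K - (3/2)(q_B + q_R) = 0.
Borealis's profit: π_B = (256 - 1.5Q)q_B - (105q_B). Setting ∂π_B/∂q_B = 0: 151 - 3q_B - (3/2)(q_K + q_R) = 0.
Rigel's first-order condition: 253 - 3q_R - (3/2)(q_K + q_B) = 0.
Adding the 3 first-order conditions: 548 − 6Q = 0, so Q = 274/3.
Back-substituting: q_K = (144 − 137)/(3/2) = 14/3, q_B = (151 − 137)/(3/2) = 28/3, q_R = (253 − 137)/(3/2) = 232/3.
Price P = 256 - (3/2)·(274/3) = 119.
Rigel's profit: (119 - 3)·(232/3) = 8970.6667.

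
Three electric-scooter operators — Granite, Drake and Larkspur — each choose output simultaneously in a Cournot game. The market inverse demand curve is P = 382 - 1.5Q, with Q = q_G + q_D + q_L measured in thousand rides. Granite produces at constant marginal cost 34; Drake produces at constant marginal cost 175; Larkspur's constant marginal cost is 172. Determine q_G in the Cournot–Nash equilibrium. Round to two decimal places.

Granite's profit: π_G = (382 - 1.5Q)q_G - (34q_G). Setting ∂π_G/∂q_G = 0: 348 - 3q_G - (3/2)(q_D + q_L) = 0.
Drake's first-order condition: 207 - 3q_D - (3/2)(q_G + q_L) = 0.
Larkspur's profit: π_L = (382 - 1.5Q)q_L - (172q_L). Setting ∂π_L/∂q_L = 0: 210 - 3q_L - (3/2)(q_G + q_D) = 0.
Adding the 3 first-order conditions: 765 − 6Q = 0, so Q = 255/2.
Back-substituting: q_G = (348 − 765/4)/(3/2) = 209/2, q_D = (207 − 765/4)/(3/2) = 21/2, q_L = (210 − 765/4)/(3/2) = 25/2.

104.50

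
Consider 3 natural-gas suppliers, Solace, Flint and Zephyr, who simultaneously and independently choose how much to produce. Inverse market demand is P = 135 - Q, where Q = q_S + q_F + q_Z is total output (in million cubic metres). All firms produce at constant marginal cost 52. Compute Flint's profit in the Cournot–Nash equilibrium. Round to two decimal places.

Each firm earns π_i = (135 - Q)q_i - 52q_i.
First-order condition (treating rivals' output as given): 83 - 2q_i - Σ_{j≠i} q_j = 0.
By symmetry each firm produces the same amount; substituting Σ_{j≠i} q_j = 2q_i yields q_i = 83/4.
Price P = 135 - 249/4 = 291/4.
Flint's profit: (291/4 - 52)·(83/4) = 430.5625.

430.56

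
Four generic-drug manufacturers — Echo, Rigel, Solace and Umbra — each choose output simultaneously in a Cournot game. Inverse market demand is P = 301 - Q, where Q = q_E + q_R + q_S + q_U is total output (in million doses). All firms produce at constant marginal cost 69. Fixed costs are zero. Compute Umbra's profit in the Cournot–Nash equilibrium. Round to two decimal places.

2152.96

A representative firm's profit is π_i = q_i(301 - Q) - 69q_i.
First-order condition (treating rivals' output as given): 232 - 2q_i - Σ_{j≠i} q_j = 0.
By symmetry each firm produces the same amount; substituting Σ_{j≠i} q_j = 3q_i yields q_i = 232/5.
Price P = 301 - 928/5 = 577/5.
Umbra's profit: (577/5 - 69)·(232/5) = 2152.9600.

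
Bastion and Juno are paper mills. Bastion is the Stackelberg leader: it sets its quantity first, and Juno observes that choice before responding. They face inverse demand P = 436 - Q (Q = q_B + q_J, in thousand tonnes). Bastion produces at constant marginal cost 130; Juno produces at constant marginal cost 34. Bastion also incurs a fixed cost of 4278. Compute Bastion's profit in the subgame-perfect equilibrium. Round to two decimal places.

1234.50

Solve by backward induction. Given q_B, the follower Juno maximises π_J = (436 - q_B - q_J)q_J - 34q_J.
Follower FOC: 402 - q_B - 2q_J = 0, so q_J(q_B) = (402 - q_B)/2.
Bastion substitutes q_J(q_B) into its own profit: π_B = q_B(436 - q_B - (402 - q_B)/2) - 130q_B = (235 - (1/2)q_B)q_B - 130q_B.
Leader FOC: 105 - q_B = 0, so q_B = 105.
Then q_J = (402 - 105)/2 = 297/2.
Price P = 436 - 507/2 = 365/2.
Bastion's profit: (365/2 - 130)·105 - 4278 = 1234.5000.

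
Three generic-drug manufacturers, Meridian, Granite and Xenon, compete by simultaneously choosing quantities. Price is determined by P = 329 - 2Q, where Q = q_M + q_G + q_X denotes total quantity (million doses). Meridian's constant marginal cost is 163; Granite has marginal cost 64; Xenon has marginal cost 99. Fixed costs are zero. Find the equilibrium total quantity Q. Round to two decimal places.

Meridian's profit: π_M = (329 - 2Q)q_M - (163q_M). Setting ∂π_M/∂q_M = 0: 166 - 4q_M - 2(q_G + q_X) = 0.
Granite's first-order condition: 265 - 4q_G - 2(q_M + q_X) = 0.
Xenon's first-order condition: 230 - 4q_X - 2(q_M + q_G) = 0.
Adding the 3 first-order conditions: 661 − 8Q = 0, so Q = 661/8.
Back-substituting: q_M = (166 − 661/4)/2 = 3/8, q_G = (265 − 661/4)/2 = 399/8, q_X = (230 − 661/4)/2 = 259/8.
Total output Q = 3/8 + 399/8 + 259/8 = 661/8.

82.63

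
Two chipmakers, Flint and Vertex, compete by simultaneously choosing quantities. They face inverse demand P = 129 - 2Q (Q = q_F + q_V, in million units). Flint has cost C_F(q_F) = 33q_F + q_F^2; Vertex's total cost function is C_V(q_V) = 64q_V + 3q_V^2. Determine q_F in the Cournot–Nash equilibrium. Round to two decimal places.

14.82

Flint's profit: π_F = (129 - 2Q)q_F - (33q_F + q_F²). Setting ∂π_F/∂q_F = 0: 96 - 6q_F - 2(q_V) = 0.
Vertex's profit: π_V = (129 - 2Q)q_V - (64q_V + 3q_V²). Setting ∂π_V/∂q_V = 0: 65 - 10q_V - 2(q_F) = 0.
Best responses: q_F = (96 - 2q_V)/6, q_V = (65 - 2q_F)/10.
Substituting one into the other gives q_F = 415/28 and q_V = 99/28.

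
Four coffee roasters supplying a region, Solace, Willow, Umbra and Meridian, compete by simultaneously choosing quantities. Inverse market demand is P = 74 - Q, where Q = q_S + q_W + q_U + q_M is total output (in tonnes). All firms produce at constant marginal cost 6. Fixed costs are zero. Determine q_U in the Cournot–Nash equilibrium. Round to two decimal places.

13.60

A representative firm's profit is π_i = q_i(74 - Q) - 6q_i.
First-order condition (treating rivals' output as given): 68 - 2q_i - Σ_{j≠i} q_j = 0.
By symmetry each firm produces the same amount; substituting Σ_{j≠i} q_j = 3q_i yields q_i = 68/5.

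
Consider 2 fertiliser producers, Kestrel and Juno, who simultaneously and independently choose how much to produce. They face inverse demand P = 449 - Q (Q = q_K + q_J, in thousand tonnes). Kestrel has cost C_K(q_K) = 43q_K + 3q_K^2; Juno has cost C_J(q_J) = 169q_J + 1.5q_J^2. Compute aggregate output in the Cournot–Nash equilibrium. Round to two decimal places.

91.90

Kestrel's profit: π_K = (449 - Q)q_K - (43q_K + 3q_K²). Setting ∂π_K/∂q_K = 0: 406 - 8q_K - (q_J) = 0.
Juno's profit: π_J = (449 - Q)q_J - (169q_J + (3/2)q_J²). Setting ∂π_J/∂q_J = 0: 280 - 5q_J - (q_K) = 0.
So q_K = (406 - q_J)/8 and q_J = (280 - q_K)/5.
Substituting one into the other gives q_K = 1750/39 and q_J = 1834/39.
Total output Q = 1750/39 + 1834/39 = 91.8974.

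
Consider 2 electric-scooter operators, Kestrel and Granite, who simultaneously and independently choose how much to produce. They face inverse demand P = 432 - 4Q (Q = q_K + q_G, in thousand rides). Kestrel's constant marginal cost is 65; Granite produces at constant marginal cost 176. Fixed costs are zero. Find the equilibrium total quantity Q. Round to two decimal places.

Kestrel's profit: π_K = (432 - 4Q)q_K - (65q_K). Setting ∂π_K/∂q_K = 0: 367 - 8q_K - 4(q_G) = 0.
Granite's first-order condition: 256 - 8q_G - 4(q_K) = 0.
Rearranging gives the reaction functions q_K = (367 - 4q_G)/8 and q_G = (256 - 4q_K)/8.
Substituting one into the other gives q_K = 239/6 and q_G = 145/12.
Total output Q = 239/6 + 145/12 = 623/12.

51.92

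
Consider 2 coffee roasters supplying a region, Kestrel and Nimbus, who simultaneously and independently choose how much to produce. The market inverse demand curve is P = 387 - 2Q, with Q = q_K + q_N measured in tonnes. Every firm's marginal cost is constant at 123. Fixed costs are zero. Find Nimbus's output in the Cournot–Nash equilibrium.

44

A representative firm's profit is π_i = q_i(387 - 2Q) - 123q_i.
Setting ∂π_i/∂q_i = 0 with rivals' quantities fixed: 264 - 4q_i - 2q_j = 0.
With identical firms every q_j equals q_i, so q_j = q_i and 264 = 6q_i, giving q_i = 44.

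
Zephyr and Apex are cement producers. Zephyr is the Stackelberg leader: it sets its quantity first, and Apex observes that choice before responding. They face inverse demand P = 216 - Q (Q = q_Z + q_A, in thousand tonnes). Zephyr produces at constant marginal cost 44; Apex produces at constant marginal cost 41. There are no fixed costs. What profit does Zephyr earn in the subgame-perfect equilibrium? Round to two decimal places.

3570.13

Solve by backward induction. Given q_Z, the follower Apex maximises π_A = (216 - q_Z - q_A)q_A - 41q_A.
∂π_A/∂q_A = 175 - q_Z - 2q_A = 0 gives the reaction function q_A = (175 - q_Z)/2.
Zephyr substitutes q_A(q_Z) into its own profit: π_Z = q_Z(216 - q_Z - (175 - q_Z)/2) - 44q_Z = (257/2 - (1/2)q_Z)q_Z - 44q_Z.
Maximising: ∂π_Z/∂q_Z = 169/2 - q_Z = 0, giving q_Z = 169/2.
Then q_A = (175 - 169/2)/2 = 181/4.
Price P = 216 - 519/4 = 345/4.
Zephyr's profit: (345/4 - 44)·(169/2) = 3570.1250.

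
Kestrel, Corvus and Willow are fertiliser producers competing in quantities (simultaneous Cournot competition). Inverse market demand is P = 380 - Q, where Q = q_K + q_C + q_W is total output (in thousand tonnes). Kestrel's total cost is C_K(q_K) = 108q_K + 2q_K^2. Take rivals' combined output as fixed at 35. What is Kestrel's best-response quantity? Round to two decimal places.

With rivals' combined output fixed at 35, Kestrel's profit is π_K = (380 - 35 - q_K)q_K - (108q_K + 2q_K²) = (345 - q_K)q_K - (108q_K + 2q_K²).
∂π_K/∂q_K = 237 - 6q_K = 0, so q_K = 79/2.

39.50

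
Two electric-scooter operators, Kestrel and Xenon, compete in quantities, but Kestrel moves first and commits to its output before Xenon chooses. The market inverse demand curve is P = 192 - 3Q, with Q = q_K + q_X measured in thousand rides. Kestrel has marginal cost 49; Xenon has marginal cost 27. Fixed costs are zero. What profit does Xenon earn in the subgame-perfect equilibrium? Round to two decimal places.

910.02

Solve by backward induction. Given q_K, the follower Xenon maximises π_X = (192 - 3q_K - 3q_X)q_X - 27q_X.
Setting the follower's marginal profit to zero, 165 - 3q_K - 6q_X = 0, i.e. q_X = (165 - 3q_K)/6.
Kestrel substitutes q_X(q_K) into its own profit: π_K = q_K(192 - 3q_K - (165 - 3q_K)/2) - 49q_K = (219/2 - (3/2)q_K)q_K - 49q_K.
Maximising: ∂π_K/∂q_K = 121/2 - 3q_K = 0, giving q_K = 121/6.
Then q_X = (165 - 3·(121/6))/6 = 209/12.
Price P = 192 - 3·(451/12) = 317/4.
Xenon's profit: (317/4 - 27)·(209/12) = 910.0208.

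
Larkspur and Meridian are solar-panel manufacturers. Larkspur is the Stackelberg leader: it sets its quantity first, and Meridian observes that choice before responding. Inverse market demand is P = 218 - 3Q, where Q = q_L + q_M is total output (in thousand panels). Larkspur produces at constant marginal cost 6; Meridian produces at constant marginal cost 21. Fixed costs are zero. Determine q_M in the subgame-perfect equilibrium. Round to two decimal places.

The follower Meridian best-responds to any q_L: π_M = (218 - 3Q)q_M - 21q_M.
∂π_M/∂q_M = 197 - 3q_L - 6q_M = 0 gives the reaction function q_M = (197 - 3q_L)/6.
Larkspur substitutes q_M(q_L) into its own profit: π_L = q_L(218 - 3q_L - (197 - 3q_L)/2) - 6q_L = (239/2 - (3/2)q_L)q_L - 6q_L.
Leader FOC: 227/2 - 3q_L = 0, so q_L = 227/6.
Then q_M = (197 - 3·(227/6))/6 = 167/12.

13.92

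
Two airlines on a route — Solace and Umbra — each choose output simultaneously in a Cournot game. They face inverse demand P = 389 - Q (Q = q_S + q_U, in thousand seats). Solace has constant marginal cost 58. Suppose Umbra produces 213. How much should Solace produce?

With the rival's output fixed at 213, Solace's profit is π_S = (389 - 213 - q_S)q_S - (58q_S) = (176 - q_S)q_S - (58q_S).
∂π_S/∂q_S = 118 - 2q_S = 0, so q_S = 59.

59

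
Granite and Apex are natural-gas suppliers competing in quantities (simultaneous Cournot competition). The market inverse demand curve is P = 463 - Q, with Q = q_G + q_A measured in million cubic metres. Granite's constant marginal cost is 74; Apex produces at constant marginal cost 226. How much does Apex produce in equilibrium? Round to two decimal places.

28.33

Granite's profit: π_G = (463 - Q)q_G - (74q_G). Setting ∂π_G/∂q_G = 0: 389 - 2q_G - (q_A) = 0.
Apex's profit: π_A = (463 - Q)q_A - (226q_A). Setting ∂π_A/∂q_A = 0: 237 - 2q_A - (q_G) = 0.
Best responses: q_G = (389 - q_A)/2, q_A = (237 - q_G)/2.
Solving the pair: q_G = 541/3, q_A = 85/3.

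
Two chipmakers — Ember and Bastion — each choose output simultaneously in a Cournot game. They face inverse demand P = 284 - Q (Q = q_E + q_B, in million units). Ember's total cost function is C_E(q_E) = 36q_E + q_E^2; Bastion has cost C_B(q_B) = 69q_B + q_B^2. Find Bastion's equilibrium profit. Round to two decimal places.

3329.28

Ember's profit: π_E = (284 - Q)q_E - (36q_E + q_E²). Setting ∂π_E/∂q_E = 0: 248 - 4q_E - (q_B) = 0.
Bastion's profit: π_B = (284 - Q)q_B - (69q_B + q_B²). Setting ∂π_B/∂q_B = 0: 215 - 4q_B - (q_E) = 0.
So q_E = (248 - q_B)/4 and q_B = (215 - q_E)/4.
Substituting one into the other gives q_E = 259/5 and q_B = 204/5.
Price P = 284 - 463/5 = 957/5.
Bastion's profit: (957/5)·(204/5) - 69·(204/5) - (204/5)² = 3329.2800.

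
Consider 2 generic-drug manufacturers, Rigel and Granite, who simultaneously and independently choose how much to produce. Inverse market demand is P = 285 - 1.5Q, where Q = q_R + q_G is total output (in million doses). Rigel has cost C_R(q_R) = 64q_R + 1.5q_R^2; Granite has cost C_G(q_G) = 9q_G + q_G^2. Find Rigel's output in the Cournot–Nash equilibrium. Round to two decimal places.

Rigel's profit: π_R = (285 - 1.5Q)q_R - (64q_R + (3/2)q_R²). Setting ∂π_R/∂q_R = 0: 221 - 6q_R - (3/2)(q_G) = 0.
Granite's profit: π_G = (285 - 1.5Q)q_G - (9q_G + q_G²). Setting ∂π_G/∂q_G = 0: 276 - 5q_G - (3/2)(q_R) = 0.
Rearranging gives the reaction functions q_R = (221 - (3/2)q_G)/6 and q_G = (276 - (3/2)q_R)/5.
Solving the pair: q_R = 24.9009, q_G = 1766/37.

24.90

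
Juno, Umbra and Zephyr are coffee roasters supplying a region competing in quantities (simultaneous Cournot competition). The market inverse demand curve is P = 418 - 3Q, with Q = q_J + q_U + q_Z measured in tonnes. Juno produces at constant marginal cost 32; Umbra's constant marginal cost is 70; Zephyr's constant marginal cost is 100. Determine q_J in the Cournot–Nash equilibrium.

41

Juno's profit: π_J = (418 - 3Q)q_J - (32q_J). Setting ∂π_J/∂q_J = 0: 386 - 6q_J - 3(q_U + q_Z) = 0.
Umbra's first-order condition: 348 - 6q_U - 3(q_J + q_Z) = 0.
Zephyr's profit: π_Z = (418 - 3Q)q_Z - (100q_Z). Setting ∂π_Z/∂q_Z = 0: 318 - 6q_Z - 3(q_J + q_U) = 0.
Adding the 3 first-order conditions: 1052 − 12Q = 0, so Q = 263/3.
Back-substituting: q_J = (386 − 263)/3 = 41, q_U = (348 − 263)/3 = 85/3, q_Z = (318 − 263)/3 = 55/3.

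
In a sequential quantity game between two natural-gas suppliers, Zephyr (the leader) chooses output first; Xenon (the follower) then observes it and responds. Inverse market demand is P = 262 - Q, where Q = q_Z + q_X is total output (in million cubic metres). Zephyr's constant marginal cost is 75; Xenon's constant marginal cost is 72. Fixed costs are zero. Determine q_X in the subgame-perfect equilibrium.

49

The follower Xenon best-responds to any q_Z: π_X = (262 - Q)q_X - 72q_X.
Setting the follower's marginal profit to zero, 190 - q_Z - 2q_X = 0, i.e. q_X = (190 - q_Z)/2.
The leader anticipates this reaction. Substituting into P = 262 - Q gives P = 167 - (1/2)q_Z, so π_Z = (167 - (1/2)q_Z)q_Z - 75q_Z.
Maximising: ∂π_Z/∂q_Z = 92 - q_Z = 0, giving q_Z = 92.
Then q_X = (190 - 92)/2 = 49.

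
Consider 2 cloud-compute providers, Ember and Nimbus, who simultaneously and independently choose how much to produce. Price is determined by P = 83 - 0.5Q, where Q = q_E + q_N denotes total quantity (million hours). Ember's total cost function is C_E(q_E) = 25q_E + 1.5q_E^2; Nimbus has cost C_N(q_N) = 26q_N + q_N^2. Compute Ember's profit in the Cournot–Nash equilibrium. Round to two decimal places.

Ember's profit: π_E = (83 - 0.5Q)q_E - (25q_E + (3/2)q_E²). Setting ∂π_E/∂q_E = 0: 58 - 4q_E - (1/2)(q_N) = 0.
Nimbus's profit: π_N = (83 - 0.5Q)q_N - (26q_N + q_N²). Setting ∂π_N/∂q_N = 0: 57 - 3q_N - (1/2)(q_E) = 0.
Best responses: q_E = (58 - (1/2)q_N)/4, q_N = (57 - (1/2)q_E)/3.
Solving the pair: q_E = 582/47, q_N = 796/47.
Price P = 83 - (1/2)·(1378/47) = 68.3404.
Ember's profit: 68.3404·(582/47) - 25·(582/47) - (3/2)(582/47)² = 306.6763.

306.68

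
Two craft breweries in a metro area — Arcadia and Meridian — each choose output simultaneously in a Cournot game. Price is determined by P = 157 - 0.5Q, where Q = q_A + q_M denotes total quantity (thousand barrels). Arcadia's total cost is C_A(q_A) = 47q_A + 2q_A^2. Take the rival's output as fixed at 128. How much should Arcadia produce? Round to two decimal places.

With the rival's output fixed at 128, Arcadia's profit is π_A = (157 - (1/2)·128 - (1/2)q_A)q_A - (47q_A + 2q_A²) = (93 - (1/2)q_A)q_A - (47q_A + 2q_A²).
∂π_A/∂q_A = 46 - 5q_A = 0, so q_A = 46/5.

9.20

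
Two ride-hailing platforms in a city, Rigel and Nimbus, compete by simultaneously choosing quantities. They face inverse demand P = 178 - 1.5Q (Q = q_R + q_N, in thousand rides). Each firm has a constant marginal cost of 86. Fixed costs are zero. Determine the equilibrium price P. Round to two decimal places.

A representative firm's profit is π_i = q_i(178 - 1.5Q) - 86q_i.
First-order condition (treating rivals' output as given): 92 - 3q_i - (3/2)q_j = 0.
By symmetry each firm produces the same amount; substituting q_j = q_i yields q_i = 92/(9/2) = 184/9.
Total output Q = 368/9, so price P = 178 - (3/2)·(368/9) = 350/3.

116.67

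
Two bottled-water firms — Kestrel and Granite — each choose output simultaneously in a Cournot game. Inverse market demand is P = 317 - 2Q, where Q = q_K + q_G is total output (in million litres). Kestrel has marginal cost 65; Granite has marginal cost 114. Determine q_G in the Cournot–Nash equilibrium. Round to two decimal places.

Kestrel's profit: π_K = (317 - 2Q)q_K - (65q_K). Setting ∂π_K/∂q_K = 0: 252 - 4q_K - 2(q_G) = 0.
Granite's profit: π_G = (317 - 2Q)q_G - (114q_G). Setting ∂π_G/∂q_G = 0: 203 - 4q_G - 2(q_K) = 0.
Rearranging gives the reaction functions q_K = (252 - 2q_G)/4 and q_G = (203 - 2q_K)/4.
Substituting one into the other gives q_K = 301/6 and q_G = 77/3.

25.67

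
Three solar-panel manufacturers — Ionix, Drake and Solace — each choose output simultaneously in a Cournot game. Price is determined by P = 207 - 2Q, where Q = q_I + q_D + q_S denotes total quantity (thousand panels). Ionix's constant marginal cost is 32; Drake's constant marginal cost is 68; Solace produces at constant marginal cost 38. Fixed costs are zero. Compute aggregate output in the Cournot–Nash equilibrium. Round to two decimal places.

60.38

Ionix's profit: π_I = (207 - 2Q)q_I - (32q_I). Setting ∂π_I/∂q_I = 0: 175 - 4q_I - 2(q_D + q_S) = 0.
Drake's first-order condition: 139 - 4q_D - 2(q_I + q_S) = 0.
Solace's profit: π_S = (207 - 2Q)q_S - (38q_S). Setting ∂π_S/∂q_S = 0: 169 - 4q_S - 2(q_I + q_D) = 0.
Summing all 3 equations gives 483 − 8Q = 0, hence Q = 483/8.
Back-substituting: q_I = (175 − 483/4)/2 = 217/8, q_D = (139 − 483/4)/2 = 73/8, q_S = (169 − 483/4)/2 = 193/8.
Total output Q = 217/8 + 73/8 + 193/8 = 483/8.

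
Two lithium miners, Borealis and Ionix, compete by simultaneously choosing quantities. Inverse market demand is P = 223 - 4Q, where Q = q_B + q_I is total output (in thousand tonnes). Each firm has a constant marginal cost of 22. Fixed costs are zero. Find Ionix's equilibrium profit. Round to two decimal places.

A representative firm's profit is π_i = q_i(223 - 4Q) - 22q_i.
Setting ∂π_i/∂q_i = 0 with rivals' quantities fixed: 201 - 8q_i - 4q_j = 0.
By symmetry each firm produces the same amount; substituting q_j = q_i yields q_i = 201/12 = 67/4.
Price P = 223 - 4·(67/2) = 89.
Ionix's profit: (89 - 22)·(67/4) = 1122.2500.

1122.25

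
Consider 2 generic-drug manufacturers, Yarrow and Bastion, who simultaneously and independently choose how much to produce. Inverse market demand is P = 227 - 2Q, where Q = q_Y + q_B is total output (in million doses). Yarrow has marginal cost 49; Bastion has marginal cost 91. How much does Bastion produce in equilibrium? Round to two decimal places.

15.67

Yarrow's profit: π_Y = (227 - 2Q)q_Y - (49q_Y). Setting ∂π_Y/∂q_Y = 0: 178 - 4q_Y - 2(q_B) = 0.
Bastion's first-order condition: 136 - 4q_B - 2(q_Y) = 0.
Rearranging gives the reaction functions q_Y = (178 - 2q_B)/4 and q_B = (136 - 2q_Y)/4.
Solving the pair: q_Y = 110/3, q_B = 47/3.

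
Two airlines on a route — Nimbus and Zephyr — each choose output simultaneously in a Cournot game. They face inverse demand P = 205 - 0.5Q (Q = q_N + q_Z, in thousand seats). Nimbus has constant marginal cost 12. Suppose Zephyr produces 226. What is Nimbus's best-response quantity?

With the rival's output fixed at 226, Nimbus's profit is π_N = (205 - (1/2)·226 - (1/2)q_N)q_N - (12q_N) = (92 - (1/2)q_N)q_N - (12q_N).
∂π_N/∂q_N = 80 - q_N = 0, so q_N = 80.

80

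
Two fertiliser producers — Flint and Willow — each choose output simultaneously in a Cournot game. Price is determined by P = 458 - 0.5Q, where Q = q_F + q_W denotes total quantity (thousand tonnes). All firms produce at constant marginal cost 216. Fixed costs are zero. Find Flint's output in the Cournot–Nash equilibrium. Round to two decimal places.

161.33

Each firm earns π_i = (458 - 0.5Q)q_i - 216q_i.
Setting ∂π_i/∂q_i = 0 with rivals' quantities fixed: 242 - q_i - (1/2)q_j = 0.
By symmetry each firm produces the same amount; substituting q_j = q_i yields q_i = 242/(3/2) = 484/3.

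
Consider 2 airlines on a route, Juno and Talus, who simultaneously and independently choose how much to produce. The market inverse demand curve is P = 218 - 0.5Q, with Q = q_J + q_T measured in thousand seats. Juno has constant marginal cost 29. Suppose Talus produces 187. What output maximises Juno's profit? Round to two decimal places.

With the rival's output fixed at 187, Juno's profit is π_J = (218 - (1/2)·187 - (1/2)q_J)q_J - (29q_J) = (249/2 - (1/2)q_J)q_J - (29q_J).
∂π_J/∂q_J = 191/2 - q_J = 0, so q_J = 191/2.

95.50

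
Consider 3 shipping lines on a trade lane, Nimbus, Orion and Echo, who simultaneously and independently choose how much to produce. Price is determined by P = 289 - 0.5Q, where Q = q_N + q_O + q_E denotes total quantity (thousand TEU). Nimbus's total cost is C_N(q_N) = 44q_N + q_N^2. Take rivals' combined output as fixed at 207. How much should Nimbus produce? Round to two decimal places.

With rivals' combined output fixed at 207, Nimbus's profit is π_N = (289 - (1/2)·207 - (1/2)q_N)q_N - (44q_N + q_N²) = (371/2 - (1/2)q_N)q_N - (44q_N + q_N²).
∂π_N/∂q_N = 283/2 - 3q_N = 0, so q_N = 283/6.

47.17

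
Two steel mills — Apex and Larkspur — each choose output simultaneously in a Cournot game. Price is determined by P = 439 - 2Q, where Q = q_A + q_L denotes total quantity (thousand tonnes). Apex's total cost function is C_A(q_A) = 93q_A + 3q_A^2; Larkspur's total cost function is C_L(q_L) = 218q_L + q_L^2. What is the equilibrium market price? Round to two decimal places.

Apex's profit: π_A = (439 - 2Q)q_A - (93q_A + 3q_A²). Setting ∂π_A/∂q_A = 0: 346 - 10q_A - 2(q_L) = 0.
Larkspur's first-order condition: 221 - 6q_L - 2(q_A) = 0.
Rearranging gives the reaction functions q_A = (346 - 2q_L)/10 and q_L = (221 - 2q_A)/6.
Substituting one into the other gives q_A = 817/28 and q_L = 759/28.
Total output Q = 394/7, so price P = 439 - 2·(394/7) = 326.4286.

326.43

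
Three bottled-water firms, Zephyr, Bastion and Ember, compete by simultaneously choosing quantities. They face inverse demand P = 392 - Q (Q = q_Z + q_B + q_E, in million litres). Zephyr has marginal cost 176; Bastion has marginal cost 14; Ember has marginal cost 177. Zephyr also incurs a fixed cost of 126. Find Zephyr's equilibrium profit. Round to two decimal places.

Zephyr's profit: π_Z = (392 - Q)q_Z - (176q_Z). Setting ∂π_Z/∂q_Z = 0: 216 - 2q_Z - (q_B + q_E) = 0.
Bastion's first-order condition: 378 - 2q_B - (q_Z + q_E) = 0.
Ember's profit: π_E = (392 - Q)q_E - (177q_E). Setting ∂π_E/∂q_E = 0: 215 - 2q_E - (q_Z + q_B) = 0.
Adding the 3 conditions: 809 − 2Q − 2Q = 0, i.e. Q = 809/4.
Back-substituting: q_Z = (216 − 809/4) = 55/4, q_B = (378 − 809/4) = 703/4, q_E = (215 − 809/4) = 51/4.
Price P = 392 - 809/4 = 759/4.
Zephyr's profit: (759/4 - 176)·(55/4) - 126 = 1009/16.

63.06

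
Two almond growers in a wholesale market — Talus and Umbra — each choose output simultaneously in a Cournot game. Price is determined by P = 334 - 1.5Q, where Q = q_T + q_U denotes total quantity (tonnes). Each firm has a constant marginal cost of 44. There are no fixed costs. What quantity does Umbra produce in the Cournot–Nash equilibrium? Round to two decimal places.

A representative firm's profit is π_i = q_i(334 - 1.5Q) - 44q_i.
Setting ∂π_i/∂q_i = 0 with rivals' quantities fixed: 290 - 3q_i - (3/2)q_j = 0.
By symmetry each firm produces the same amount; substituting q_j = q_i yields q_i = 290/(9/2) = 580/9.

64.44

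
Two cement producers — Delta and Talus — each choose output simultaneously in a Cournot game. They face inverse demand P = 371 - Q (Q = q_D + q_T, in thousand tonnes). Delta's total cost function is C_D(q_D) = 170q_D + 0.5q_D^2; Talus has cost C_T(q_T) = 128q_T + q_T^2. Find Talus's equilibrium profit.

4608

Delta's profit: π_D = (371 - Q)q_D - (170q_D + (1/2)q_D²). Setting ∂π_D/∂q_D = 0: 201 - 3q_D - (q_T) = 0.
Talus's profit: π_T = (371 - Q)q_T - (128q_T + q_T²). Setting ∂π_T/∂q_T = 0: 243 - 4q_T - (q_D) = 0.
Rearranging gives the reaction functions q_D = (201 - q_T)/3 and q_T = (243 - q_D)/4.
Substituting one into the other gives q_D = 51 and q_T = 48.
Price P = 371 - 99 = 272.
Talus's profit: 272·48 - 128·48 - 48² = 4608.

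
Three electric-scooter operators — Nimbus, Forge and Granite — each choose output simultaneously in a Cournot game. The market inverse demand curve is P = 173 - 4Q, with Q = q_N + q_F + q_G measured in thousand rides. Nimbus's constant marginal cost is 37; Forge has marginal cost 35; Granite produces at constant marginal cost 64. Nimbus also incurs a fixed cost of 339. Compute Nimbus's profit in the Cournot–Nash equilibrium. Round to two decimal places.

66.02

Nimbus's profit: π_N = (173 - 4Q)q_N - (37q_N). Setting ∂π_N/∂q_N = 0: 136 - 8q_N - 4(q_F + q_G) = 0.
Forge's profit: π_F = (173 - 4Q)q_F - (35q_F). Setting ∂π_F/∂q_F = 0: 138 - 8q_F - 4(q_N + q_G) = 0.
Granite's profit: π_G = (173 - 4Q)q_G - (64q_G). Setting ∂π_G/∂q_G = 0: 109 - 8q_G - 4(q_N + q_F) = 0.
Adding the 3 conditions: 383 − 8Q − 8Q = 0, i.e. Q = 383/16.
Back-substituting: q_N = (136 − 383/4)/4 = 161/16, q_F = (138 − 383/4)/4 = 169/16, q_G = (109 − 383/4)/4 = 53/16.
Price P = 173 - 4·(383/16) = 309/4.
Nimbus's profit: (309/4 - 37)·(161/16) - 339 = 66.0156.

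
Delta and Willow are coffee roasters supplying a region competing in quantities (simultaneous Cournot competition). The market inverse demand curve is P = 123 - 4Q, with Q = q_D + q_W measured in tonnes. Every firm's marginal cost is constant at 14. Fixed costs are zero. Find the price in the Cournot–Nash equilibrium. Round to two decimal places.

Each firm earns π_i = (123 - 4Q)q_i - 14q_i.
First-order condition (treating rivals' output as given): 109 - 8q_i - 4q_j = 0.
By symmetry each firm produces the same amount; substituting q_j = q_i yields q_i = 109/12.
Total output Q = 109/6, so price P = 123 - 4·(109/6) = 151/3.

50.33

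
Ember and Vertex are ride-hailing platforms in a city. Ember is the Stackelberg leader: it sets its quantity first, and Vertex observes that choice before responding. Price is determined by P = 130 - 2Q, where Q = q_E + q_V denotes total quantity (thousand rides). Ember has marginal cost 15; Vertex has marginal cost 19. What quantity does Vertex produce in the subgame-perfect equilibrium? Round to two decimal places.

The follower Vertex best-responds to any q_E: π_V = (130 - 2Q)q_V - 19q_V.
Follower FOC: 111 - 2q_E - 4q_V = 0, so q_V(q_E) = (111 - 2q_E)/4.
Ember substitutes q_V(q_E) into its own profit: π_E = q_E(130 - 2q_E - (111 - 2q_E)/2) - 15q_E = (149/2 - q_E)q_E - 15q_E.
Maximising: ∂π_E/∂q_E = 119/2 - 2q_E = 0, giving q_E = 119/4.
Then q_V = (111 - 2·(119/4))/4 = 103/8.

12.88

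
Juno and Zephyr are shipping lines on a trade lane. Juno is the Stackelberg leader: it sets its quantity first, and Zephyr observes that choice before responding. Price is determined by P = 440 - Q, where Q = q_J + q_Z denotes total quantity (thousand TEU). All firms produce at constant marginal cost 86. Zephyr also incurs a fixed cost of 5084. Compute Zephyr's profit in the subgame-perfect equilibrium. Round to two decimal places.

The follower Zephyr best-responds to any q_J: π_Z = (440 - Q)q_Z - 86q_Z.
Setting the follower's marginal profit to zero, 354 - q_J - 2q_Z = 0, i.e. q_Z = (354 - q_J)/2.
Juno substitutes q_Z(q_J) into its own profit: π_J = q_J(440 - q_J - (354 - q_J)/2) - 86q_J = (263 - (1/2)q_J)q_J - 86q_J.
Leader FOC: 177 - q_J = 0, so q_J = 177.
Then q_Z = (354 - 177)/2 = 177/2.
Price P = 440 - 531/2 = 349/2.
Zephyr's profit: (349/2 - 86)·(177/2) - 5084 = 2748.2500.

2748.25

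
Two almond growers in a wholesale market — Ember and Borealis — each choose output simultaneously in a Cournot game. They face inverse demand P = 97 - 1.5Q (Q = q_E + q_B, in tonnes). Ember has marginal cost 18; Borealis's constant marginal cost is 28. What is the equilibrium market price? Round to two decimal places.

Ember's profit: π_E = (97 - 1.5Q)q_E - (18q_E). Setting ∂π_E/∂q_E = 0: 79 - 3q_E - (3/2)(q_B) = 0.
Borealis's first-order condition: 69 - 3q_B - (3/2)(q_E) = 0.
Rearranging gives the reaction functions q_E = (79 - (3/2)q_B)/3 and q_B = (69 - (3/2)q_E)/3.
Solving the pair: q_E = 178/9, q_B = 118/9.
Total output Q = 296/9, so price P = 97 - (3/2)·(296/9) = 143/3.

47.67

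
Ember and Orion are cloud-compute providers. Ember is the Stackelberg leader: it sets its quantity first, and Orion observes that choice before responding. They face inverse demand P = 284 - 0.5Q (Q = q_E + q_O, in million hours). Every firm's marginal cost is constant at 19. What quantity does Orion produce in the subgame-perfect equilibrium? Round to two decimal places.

The follower Orion best-responds to any q_E: π_O = (284 - 0.5Q)q_O - 19q_O.
∂π_O/∂q_O = 265 - (1/2)q_E - q_O = 0 gives the reaction function q_O = (265 - (1/2)q_E).
Ember substitutes q_O(q_E) into its own profit: π_E = q_E(284 - (1/2)q_E - (265 - (1/2)q_E)/2) - 19q_E = (303/2 - (1/4)q_E)q_E - 19q_E.
Leader FOC: 265/2 - (1/2)q_E = 0, so q_E = 265.
Then q_O = (265 - (1/2)·265) = 265/2.

132.50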